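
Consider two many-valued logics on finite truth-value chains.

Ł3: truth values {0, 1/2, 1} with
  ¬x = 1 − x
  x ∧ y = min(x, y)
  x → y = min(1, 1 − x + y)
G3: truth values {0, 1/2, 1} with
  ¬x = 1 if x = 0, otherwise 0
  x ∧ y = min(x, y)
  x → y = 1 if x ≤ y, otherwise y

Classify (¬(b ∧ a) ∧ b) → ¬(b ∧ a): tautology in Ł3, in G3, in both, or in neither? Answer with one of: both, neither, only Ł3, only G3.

both

In Ł3: every assignment gives 1 — tautology.
In G3: every assignment gives 1 — tautology.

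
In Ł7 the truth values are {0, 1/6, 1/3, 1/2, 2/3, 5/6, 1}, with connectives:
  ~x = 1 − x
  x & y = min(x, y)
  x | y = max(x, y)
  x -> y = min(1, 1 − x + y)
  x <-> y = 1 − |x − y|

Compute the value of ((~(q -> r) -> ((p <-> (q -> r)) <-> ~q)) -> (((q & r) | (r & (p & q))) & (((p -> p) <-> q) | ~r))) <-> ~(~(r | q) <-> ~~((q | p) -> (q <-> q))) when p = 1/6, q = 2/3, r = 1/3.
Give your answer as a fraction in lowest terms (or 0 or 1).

2/3

q -> r = 2/3 -> 1/3 = 2/3
~(q -> r) = ~2/3 = 1/3
q -> r = 2/3 -> 1/3 = 2/3
p <-> (q -> r) = 1/6 <-> 2/3 = 1/2
~q = ~2/3 = 1/3
(p <-> (q -> r)) <-> ~q = 1/2 <-> 1/3 = 5/6
~(q -> r) -> ((p <-> (q -> r)) <-> ~q) = 1/3 -> 5/6 = 1
q & r = 2/3 & 1/3 = 1/3
p & q = 1/6 & 2/3 = 1/6
r & (p & q) = 1/3 & 1/6 = 1/6
(q & r) | (r & (p & q)) = 1/3 | 1/6 = 1/3
p -> p = 1/6 -> 1/6 = 1
(p -> p) <-> q = 1 <-> 2/3 = 2/3
~r = ~1/3 = 2/3
((p -> p) <-> q) | ~r = 2/3 | 2/3 = 2/3
((q & r) | (r & (p & q))) & (((p -> p) <-> q) | ~r) = 1/3 & 2/3 = 1/3
(~(q -> r) -> ((p <-> (q -> r)) <-> ~q)) -> (((q & r) | (r & (p & q))) & (((p -> p) <-> q) | ~r)) = 1 -> 1/3 = 1/3
r | q = 1/3 | 2/3 = 2/3
~(r | q) = ~2/3 = 1/3
q | p = 2/3 | 1/6 = 2/3
q <-> q = 2/3 <-> 2/3 = 1
(q | p) -> (q <-> q) = 2/3 -> 1 = 1
~((q | p) -> (q <-> q)) = ~1 = 0
~~((q | p) -> (q <-> q)) = ~0 = 1
~(r | q) <-> ~~((q | p) -> (q <-> q)) = 1/3 <-> 1 = 1/3
~(~(r | q) <-> ~~((q | p) -> (q <-> q))) = ~1/3 = 2/3
((~(q -> r) -> ((p <-> (q -> r)) <-> ~q)) -> (((q & r) | (r & (p & q))) & (((p -> p) <-> q) | ~r))) <-> ~(~(r | q) <-> ~~((q | p) -> (q <-> q))) = 1/3 <-> 2/3 = 2/3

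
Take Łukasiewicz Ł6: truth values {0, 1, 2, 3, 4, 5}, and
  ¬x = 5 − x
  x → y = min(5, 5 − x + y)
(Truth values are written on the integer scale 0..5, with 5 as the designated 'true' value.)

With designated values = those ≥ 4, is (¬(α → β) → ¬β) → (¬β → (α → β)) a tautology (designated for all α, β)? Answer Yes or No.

No

Counterexample: take α = 2, β = 0.
α → β = 2 → 0 = 3
¬(α → β) = ¬3 = 2
¬β = ¬0 = 5
¬(α → β) → ¬β = 2 → 5 = 5
¬β = ¬0 = 5
α → β = 2 → 0 = 3
¬β → (α → β) = 5 → 3 = 3
(¬(α → β) → ¬β) → (¬β → (α → β)) = 5 → 3 = 3
This gives 3, which is below 4.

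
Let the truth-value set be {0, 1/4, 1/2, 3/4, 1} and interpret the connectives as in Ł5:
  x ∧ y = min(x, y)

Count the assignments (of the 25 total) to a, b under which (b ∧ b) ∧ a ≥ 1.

value 1: 1 assignment (counts)
value 3/4: 3 assignments
value 1/2: 5 assignments
value 1/4: 7 assignments
value 0: 9 assignments
So 1 of the 25 assignments meets the threshold.

1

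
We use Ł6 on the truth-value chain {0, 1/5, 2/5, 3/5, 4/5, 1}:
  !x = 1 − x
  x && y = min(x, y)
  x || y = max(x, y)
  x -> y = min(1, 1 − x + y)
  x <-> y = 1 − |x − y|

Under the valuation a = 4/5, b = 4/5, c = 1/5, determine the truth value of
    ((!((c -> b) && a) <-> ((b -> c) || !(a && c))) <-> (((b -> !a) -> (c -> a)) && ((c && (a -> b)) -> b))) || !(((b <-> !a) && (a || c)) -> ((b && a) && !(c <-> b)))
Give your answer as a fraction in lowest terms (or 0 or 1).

2/5

c -> b = 1/5 -> 4/5 = 1
(c -> b) && a = 1 && 4/5 = 4/5
!((c -> b) && a) = !4/5 = 1/5
b -> c = 4/5 -> 1/5 = 2/5
a && c = 4/5 && 1/5 = 1/5
!(a && c) = !1/5 = 4/5
(b -> c) || !(a && c) = 2/5 || 4/5 = 4/5
!((c -> b) && a) <-> ((b -> c) || !(a && c)) = 1/5 <-> 4/5 = 2/5
!a = !4/5 = 1/5
b -> !a = 4/5 -> 1/5 = 2/5
c -> a = 1/5 -> 4/5 = 1
(b -> !a) -> (c -> a) = 2/5 -> 1 = 1
a -> b = 4/5 -> 4/5 = 1
c && (a -> b) = 1/5 && 1 = 1/5
(c && (a -> b)) -> b = 1/5 -> 4/5 = 1
((b -> !a) -> (c -> a)) && ((c && (a -> b)) -> b) = 1 && 1 = 1
(!((c -> b) && a) <-> ((b -> c) || !(a && c))) <-> (((b -> !a) -> (c -> a)) && ((c && (a -> b)) -> b)) = 2/5 <-> 1 = 2/5
!a = !4/5 = 1/5
b <-> !a = 4/5 <-> 1/5 = 2/5
a || c = 4/5 || 1/5 = 4/5
(b <-> !a) && (a || c) = 2/5 && 4/5 = 2/5
b && a = 4/5 && 4/5 = 4/5
c <-> b = 1/5 <-> 4/5 = 2/5
!(c <-> b) = !2/5 = 3/5
(b && a) && !(c <-> b) = 4/5 && 3/5 = 3/5
((b <-> !a) && (a || c)) -> ((b && a) && !(c <-> b)) = 2/5 -> 3/5 = 1
!(((b <-> !a) && (a || c)) -> ((b && a) && !(c <-> b))) = !1 = 0
((!((c -> b) && a) <-> ((b -> c) || !(a && c))) <-> (((b -> !a) -> (c -> a)) && ((c && (a -> b)) -> b))) || !(((b <-> !a) && (a || c)) -> ((b && a) && !(c <-> b))) = 2/5 || 0 = 2/5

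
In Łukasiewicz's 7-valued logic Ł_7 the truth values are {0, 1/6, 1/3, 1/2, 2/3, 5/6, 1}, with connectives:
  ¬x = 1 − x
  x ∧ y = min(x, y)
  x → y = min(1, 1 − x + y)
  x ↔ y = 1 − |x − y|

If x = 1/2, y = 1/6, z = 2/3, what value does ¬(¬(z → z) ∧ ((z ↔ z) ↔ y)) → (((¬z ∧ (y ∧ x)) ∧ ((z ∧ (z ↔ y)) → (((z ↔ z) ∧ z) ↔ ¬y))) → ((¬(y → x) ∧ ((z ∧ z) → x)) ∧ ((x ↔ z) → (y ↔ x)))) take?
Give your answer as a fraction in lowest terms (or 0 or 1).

5/6

z → z = 2/3 → 2/3 = 1
¬(z → z) = ¬1 = 0
z ↔ z = 2/3 ↔ 2/3 = 1
(z ↔ z) ↔ y = 1 ↔ 1/6 = 1/6
¬(z → z) ∧ ((z ↔ z) ↔ y) = 0 ∧ 1/6 = 0
¬(¬(z → z) ∧ ((z ↔ z) ↔ y)) = ¬0 = 1
¬z = ¬2/3 = 1/3
y ∧ x = 1/6 ∧ 1/2 = 1/6
¬z ∧ (y ∧ x) = 1/3 ∧ 1/6 = 1/6
z ↔ y = 2/3 ↔ 1/6 = 1/2
z ∧ (z ↔ y) = 2/3 ∧ 1/2 = 1/2
z ↔ z = 2/3 ↔ 2/3 = 1
(z ↔ z) ∧ z = 1 ∧ 2/3 = 2/3
¬y = ¬1/6 = 5/6
((z ↔ z) ∧ z) ↔ ¬y = 2/3 ↔ 5/6 = 5/6
(z ∧ (z ↔ y)) → (((z ↔ z) ∧ z) ↔ ¬y) = 1/2 → 5/6 = 1
(¬z ∧ (y ∧ x)) ∧ ((z ∧ (z ↔ y)) → (((z ↔ z) ∧ z) ↔ ¬y)) = 1/6 ∧ 1 = 1/6
y → x = 1/6 → 1/2 = 1
¬(y → x) = ¬1 = 0
z ∧ z = 2/3 ∧ 2/3 = 2/3
(z ∧ z) → x = 2/3 → 1/2 = 5/6
¬(y → x) ∧ ((z ∧ z) → x) = 0 ∧ 5/6 = 0
x ↔ z = 1/2 ↔ 2/3 = 5/6
y ↔ x = 1/6 ↔ 1/2 = 2/3
(x ↔ z) → (y ↔ x) = 5/6 → 2/3 = 5/6
(¬(y → x) ∧ ((z ∧ z) → x)) ∧ ((x ↔ z) → (y ↔ x)) = 0 ∧ 5/6 = 0
((¬z ∧ (y ∧ x)) ∧ ((z ∧ (z ↔ y)) → (((z ↔ z) ∧ z) ↔ ¬y))) → ((¬(y → x) ∧ ((z ∧ z) → x)) ∧ ((x ↔ z) → (y ↔ x))) = 1/6 → 0 = 5/6
¬(¬(z → z) ∧ ((z ↔ z) ↔ y)) → (((¬z ∧ (y ∧ x)) ∧ ((z ∧ (z ↔ y)) → (((z ↔ z) ∧ z) ↔ ¬y))) → ((¬(y → x) ∧ ((z ∧ z) → x)) ∧ ((x ↔ z) → (y ↔ x)))) = 1 → 5/6 = 5/6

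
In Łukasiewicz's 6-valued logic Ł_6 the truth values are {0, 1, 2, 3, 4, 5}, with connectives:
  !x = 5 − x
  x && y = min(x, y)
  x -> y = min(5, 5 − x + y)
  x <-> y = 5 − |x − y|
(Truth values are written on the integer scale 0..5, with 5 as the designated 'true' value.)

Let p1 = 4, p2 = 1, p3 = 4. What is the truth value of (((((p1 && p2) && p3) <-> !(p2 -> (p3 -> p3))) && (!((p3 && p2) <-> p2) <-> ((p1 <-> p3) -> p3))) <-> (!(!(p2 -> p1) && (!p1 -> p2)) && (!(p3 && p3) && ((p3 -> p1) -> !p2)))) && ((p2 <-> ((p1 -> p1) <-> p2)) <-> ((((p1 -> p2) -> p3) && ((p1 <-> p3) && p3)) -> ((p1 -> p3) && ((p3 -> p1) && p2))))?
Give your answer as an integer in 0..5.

2

p1 && p2 = 4 && 1 = 1
(p1 && p2) && p3 = 1 && 4 = 1
p3 -> p3 = 4 -> 4 = 5
p2 -> (p3 -> p3) = 1 -> 5 = 5
!(p2 -> (p3 -> p3)) = !5 = 0
((p1 && p2) && p3) <-> !(p2 -> (p3 -> p3)) = 1 <-> 0 = 4
p3 && p2 = 4 && 1 = 1
(p3 && p2) <-> p2 = 1 <-> 1 = 5
!((p3 && p2) <-> p2) = !5 = 0
p1 <-> p3 = 4 <-> 4 = 5
(p1 <-> p3) -> p3 = 5 -> 4 = 4
!((p3 && p2) <-> p2) <-> ((p1 <-> p3) -> p3) = 0 <-> 4 = 1
(((p1 && p2) && p3) <-> !(p2 -> (p3 -> p3))) && (!((p3 && p2) <-> p2) <-> ((p1 <-> p3) -> p3)) = 4 && 1 = 1
p2 -> p1 = 1 -> 4 = 5
!(p2 -> p1) = !5 = 0
!p1 = !4 = 1
!p1 -> p2 = 1 -> 1 = 5
!(p2 -> p1) && (!p1 -> p2) = 0 && 5 = 0
!(!(p2 -> p1) && (!p1 -> p2)) = !0 = 5
p3 && p3 = 4 && 4 = 4
!(p3 && p3) = !4 = 1
p3 -> p1 = 4 -> 4 = 5
!p2 = !1 = 4
(p3 -> p1) -> !p2 = 5 -> 4 = 4
!(p3 && p3) && ((p3 -> p1) -> !p2) = 1 && 4 = 1
!(!(p2 -> p1) && (!p1 -> p2)) && (!(p3 && p3) && ((p3 -> p1) -> !p2)) = 5 && 1 = 1
((((p1 && p2) && p3) <-> !(p2 -> (p3 -> p3))) && (!((p3 && p2) <-> p2) <-> ((p1 <-> p3) -> p3))) <-> (!(!(p2 -> p1) && (!p1 -> p2)) && (!(p3 && p3) && ((p3 -> p1) -> !p2))) = 1 <-> 1 = 5
p1 -> p1 = 4 -> 4 = 5
(p1 -> p1) <-> p2 = 5 <-> 1 = 1
p2 <-> ((p1 -> p1) <-> p2) = 1 <-> 1 = 5
p1 -> p2 = 4 -> 1 = 2
(p1 -> p2) -> p3 = 2 -> 4 = 5
p1 <-> p3 = 4 <-> 4 = 5
(p1 <-> p3) && p3 = 5 && 4 = 4
((p1 -> p2) -> p3) && ((p1 <-> p3) && p3) = 5 && 4 = 4
p1 -> p3 = 4 -> 4 = 5
p3 -> p1 = 4 -> 4 = 5
(p3 -> p1) && p2 = 5 && 1 = 1
(p1 -> p3) && ((p3 -> p1) && p2) = 5 && 1 = 1
(((p1 -> p2) -> p3) && ((p1 <-> p3) && p3)) -> ((p1 -> p3) && ((p3 -> p1) && p2)) = 4 -> 1 = 2
(p2 <-> ((p1 -> p1) <-> p2)) <-> ((((p1 -> p2) -> p3) && ((p1 <-> p3) && p3)) -> ((p1 -> p3) && ((p3 -> p1) && p2))) = 5 <-> 2 = 2
(((((p1 && p2) && p3) <-> !(p2 -> (p3 -> p3))) && (!((p3 && p2) <-> p2) <-> ((p1 <-> p3) -> p3))) <-> (!(!(p2 -> p1) && (!p1 -> p2)) && (!(p3 && p3) && ((p3 -> p1) -> !p2)))) && ((p2 <-> ((p1 -> p1) <-> p2)) <-> ((((p1 -> p2) -> p3) && ((p1 <-> p3) && p3)) -> ((p1 -> p3) && ((p3 -> p1) && p2)))) = 5 && 2 = 2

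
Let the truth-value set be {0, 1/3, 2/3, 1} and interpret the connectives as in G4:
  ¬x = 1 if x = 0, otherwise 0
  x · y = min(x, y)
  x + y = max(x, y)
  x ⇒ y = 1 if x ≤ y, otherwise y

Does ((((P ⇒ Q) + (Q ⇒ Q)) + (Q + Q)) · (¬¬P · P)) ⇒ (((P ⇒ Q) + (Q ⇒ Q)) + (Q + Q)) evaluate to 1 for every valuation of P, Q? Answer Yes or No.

Yes

P = 0, Q = 0 ↦ 1
P = 0, Q = 1/3 ↦ 1
P = 0, Q = 2/3 ↦ 1
P = 0, Q = 1 ↦ 1
P = 1/3, Q = 0 ↦ 1
P = 1/3, Q = 1/3 ↦ 1
P = 1/3, Q = 2/3 ↦ 1
P = 1/3, Q = 1 ↦ 1
P = 2/3, Q = 0 ↦ 1
P = 2/3, Q = 1/3 ↦ 1
P = 2/3, Q = 2/3 ↦ 1
P = 2/3, Q = 1 ↦ 1
P = 1, Q = 0 ↦ 1
P = 1, Q = 1/3 ↦ 1
P = 1, Q = 2/3 ↦ 1
P = 1, Q = 1 ↦ 1
Every assignment gives a value ≥ 1.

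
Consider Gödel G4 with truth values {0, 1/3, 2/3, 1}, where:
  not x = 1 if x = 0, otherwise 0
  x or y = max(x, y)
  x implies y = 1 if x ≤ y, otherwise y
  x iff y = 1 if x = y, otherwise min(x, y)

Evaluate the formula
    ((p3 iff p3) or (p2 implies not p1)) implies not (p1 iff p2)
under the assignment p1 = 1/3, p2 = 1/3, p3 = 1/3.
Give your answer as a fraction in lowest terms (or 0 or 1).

p3 iff p3 = 1/3 iff 1/3 = 1
not p1 = not 1/3 = 0
p2 implies not p1 = 1/3 implies 0 = 0
(p3 iff p3) or (p2 implies not p1) = 1 or 0 = 1
p1 iff p2 = 1/3 iff 1/3 = 1
not (p1 iff p2) = not 1 = 0
((p3 iff p3) or (p2 implies not p1)) implies not (p1 iff p2) = 1 implies 0 = 0

0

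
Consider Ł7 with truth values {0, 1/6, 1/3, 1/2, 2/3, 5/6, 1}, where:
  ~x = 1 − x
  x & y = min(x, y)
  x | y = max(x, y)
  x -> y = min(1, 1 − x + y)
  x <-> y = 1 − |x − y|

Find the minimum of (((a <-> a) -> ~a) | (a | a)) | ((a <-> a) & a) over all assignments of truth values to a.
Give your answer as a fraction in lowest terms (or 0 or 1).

Take a = 1/2:
a <-> a = 1/2 <-> 1/2 = 1
~a = ~1/2 = 1/2
(a <-> a) -> ~a = 1 -> 1/2 = 1/2
a | a = 1/2 | 1/2 = 1/2
((a <-> a) -> ~a) | (a | a) = 1/2 | 1/2 = 1/2
a <-> a = 1/2 <-> 1/2 = 1
(a <-> a) & a = 1 & 1/2 = 1/2
(((a <-> a) -> ~a) | (a | a)) | ((a <-> a) & a) = 1/2 | 1/2 = 1/2
No assignment yields a value below 1/2, so this is the minimum.

1/2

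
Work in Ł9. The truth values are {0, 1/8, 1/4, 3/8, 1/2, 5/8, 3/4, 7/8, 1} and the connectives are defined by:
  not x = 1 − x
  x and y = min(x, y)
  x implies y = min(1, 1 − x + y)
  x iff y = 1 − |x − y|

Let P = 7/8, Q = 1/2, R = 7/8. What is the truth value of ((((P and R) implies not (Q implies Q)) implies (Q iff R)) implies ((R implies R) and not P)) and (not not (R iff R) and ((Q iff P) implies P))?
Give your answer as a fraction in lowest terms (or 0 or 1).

1/8

P and R = 7/8 and 7/8 = 7/8
Q implies Q = 1/2 implies 1/2 = 1
not (Q implies Q) = not 1 = 0
(P and R) implies not (Q implies Q) = 7/8 implies 0 = 1/8
Q iff R = 1/2 iff 7/8 = 5/8
((P and R) implies not (Q implies Q)) implies (Q iff R) = 1/8 implies 5/8 = 1
R implies R = 7/8 implies 7/8 = 1
not P = not 7/8 = 1/8
(R implies R) and not P = 1 and 1/8 = 1/8
(((P and R) implies not (Q implies Q)) implies (Q iff R)) implies ((R implies R) and not P) = 1 implies 1/8 = 1/8
R iff R = 7/8 iff 7/8 = 1
not (R iff R) = not 1 = 0
not not (R iff R) = not 0 = 1
Q iff P = 1/2 iff 7/8 = 5/8
(Q iff P) implies P = 5/8 implies 7/8 = 1
not not (R iff R) and ((Q iff P) implies P) = 1 and 1 = 1
((((P and R) implies not (Q implies Q)) implies (Q iff R)) implies ((R implies R) and not P)) and (not not (R iff R) and ((Q iff P) implies P)) = 1/8 and 1 = 1/8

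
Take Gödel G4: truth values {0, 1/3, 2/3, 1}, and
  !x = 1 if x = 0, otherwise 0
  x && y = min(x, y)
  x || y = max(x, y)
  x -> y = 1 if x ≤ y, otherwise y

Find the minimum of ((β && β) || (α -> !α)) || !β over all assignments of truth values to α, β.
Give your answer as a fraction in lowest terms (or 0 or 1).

1/3

Take α = 1/3, β = 1/3:
β && β = 1/3 && 1/3 = 1/3
!α = !1/3 = 0
α -> !α = 1/3 -> 0 = 0
(β && β) || (α -> !α) = 1/3 || 0 = 1/3
!β = !1/3 = 0
((β && β) || (α -> !α)) || !β = 1/3 || 0 = 1/3
No assignment yields a value below 1/3, so this is the minimum.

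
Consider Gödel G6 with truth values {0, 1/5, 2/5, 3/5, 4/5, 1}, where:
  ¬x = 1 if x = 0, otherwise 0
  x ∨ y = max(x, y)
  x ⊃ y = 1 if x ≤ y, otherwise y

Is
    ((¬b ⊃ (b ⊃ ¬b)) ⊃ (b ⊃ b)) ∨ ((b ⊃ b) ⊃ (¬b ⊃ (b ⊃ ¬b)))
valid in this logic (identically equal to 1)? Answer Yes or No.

Yes

b = 0 ↦ 1
b = 1/5 ↦ 1
b = 2/5 ↦ 1
b = 3/5 ↦ 1
b = 4/5 ↦ 1
b = 1 ↦ 1
Every assignment gives a value ≥ 1.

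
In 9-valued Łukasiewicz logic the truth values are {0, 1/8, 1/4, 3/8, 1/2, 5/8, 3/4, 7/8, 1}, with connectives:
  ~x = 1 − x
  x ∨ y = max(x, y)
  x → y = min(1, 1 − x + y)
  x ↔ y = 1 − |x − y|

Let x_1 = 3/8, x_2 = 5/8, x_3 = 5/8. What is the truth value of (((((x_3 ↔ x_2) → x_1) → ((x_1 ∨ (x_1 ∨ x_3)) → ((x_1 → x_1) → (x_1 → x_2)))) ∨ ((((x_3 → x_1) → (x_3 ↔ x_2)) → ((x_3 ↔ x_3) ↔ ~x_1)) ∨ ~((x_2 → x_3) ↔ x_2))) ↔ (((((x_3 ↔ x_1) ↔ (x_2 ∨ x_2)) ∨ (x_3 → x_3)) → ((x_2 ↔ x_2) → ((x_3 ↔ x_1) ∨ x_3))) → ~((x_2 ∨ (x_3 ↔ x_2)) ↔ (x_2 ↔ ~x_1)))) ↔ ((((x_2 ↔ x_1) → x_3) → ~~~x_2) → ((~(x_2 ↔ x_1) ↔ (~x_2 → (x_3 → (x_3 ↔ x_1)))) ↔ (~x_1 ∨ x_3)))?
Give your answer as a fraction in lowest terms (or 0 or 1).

x_3 ↔ x_2 = 5/8 ↔ 5/8 = 1
(x_3 ↔ x_2) → x_1 = 1 → 3/8 = 3/8
x_1 ∨ x_3 = 3/8 ∨ 5/8 = 5/8
x_1 ∨ (x_1 ∨ x_3) = 3/8 ∨ 5/8 = 5/8
x_1 → x_1 = 3/8 → 3/8 = 1
x_1 → x_2 = 3/8 → 5/8 = 1
(x_1 → x_1) → (x_1 → x_2) = 1 → 1 = 1
(x_1 ∨ (x_1 ∨ x_3)) → ((x_1 → x_1) → (x_1 → x_2)) = 5/8 → 1 = 1
((x_3 ↔ x_2) → x_1) → ((x_1 ∨ (x_1 ∨ x_3)) → ((x_1 → x_1) → (x_1 → x_2))) = 3/8 → 1 = 1
x_3 → x_1 = 5/8 → 3/8 = 3/4
x_3 ↔ x_2 = 5/8 ↔ 5/8 = 1
(x_3 → x_1) → (x_3 ↔ x_2) = 3/4 → 1 = 1
x_3 ↔ x_3 = 5/8 ↔ 5/8 = 1
~x_1 = ~3/8 = 5/8
(x_3 ↔ x_3) ↔ ~x_1 = 1 ↔ 5/8 = 5/8
((x_3 → x_1) → (x_3 ↔ x_2)) → ((x_3 ↔ x_3) ↔ ~x_1) = 1 → 5/8 = 5/8
x_2 → x_3 = 5/8 → 5/8 = 1
(x_2 → x_3) ↔ x_2 = 1 ↔ 5/8 = 5/8
~((x_2 → x_3) ↔ x_2) = ~5/8 = 3/8
(((x_3 → x_1) → (x_3 ↔ x_2)) → ((x_3 ↔ x_3) ↔ ~x_1)) ∨ ~((x_2 → x_3) ↔ x_2) = 5/8 ∨ 3/8 = 5/8
(((x_3 ↔ x_2) → x_1) → ((x_1 ∨ (x_1 ∨ x_3)) → ((x_1 → x_1) → (x_1 → x_2)))) ∨ ((((x_3 → x_1) → (x_3 ↔ x_2)) → ((x_3 ↔ x_3) ↔ ~x_1)) ∨ ~((x_2 → x_3) ↔ x_2)) = 1 ∨ 5/8 = 1
x_3 ↔ x_1 = 5/8 ↔ 3/8 = 3/4
x_2 ∨ x_2 = 5/8 ∨ 5/8 = 5/8
(x_3 ↔ x_1) ↔ (x_2 ∨ x_2) = 3/4 ↔ 5/8 = 7/8
x_3 → x_3 = 5/8 → 5/8 = 1
((x_3 ↔ x_1) ↔ (x_2 ∨ x_2)) ∨ (x_3 → x_3) = 7/8 ∨ 1 = 1
x_2 ↔ x_2 = 5/8 ↔ 5/8 = 1
x_3 ↔ x_1 = 5/8 ↔ 3/8 = 3/4
(x_3 ↔ x_1) ∨ x_3 = 3/4 ∨ 5/8 = 3/4
(x_2 ↔ x_2) → ((x_3 ↔ x_1) ∨ x_3) = 1 → 3/4 = 3/4
(((x_3 ↔ x_1) ↔ (x_2 ∨ x_2)) ∨ (x_3 → x_3)) → ((x_2 ↔ x_2) → ((x_3 ↔ x_1) ∨ x_3)) = 1 → 3/4 = 3/4
x_3 ↔ x_2 = 5/8 ↔ 5/8 = 1
x_2 ∨ (x_3 ↔ x_2) = 5/8 ∨ 1 = 1
~x_1 = ~3/8 = 5/8
x_2 ↔ ~x_1 = 5/8 ↔ 5/8 = 1
(x_2 ∨ (x_3 ↔ x_2)) ↔ (x_2 ↔ ~x_1) = 1 ↔ 1 = 1
~((x_2 ∨ (x_3 ↔ x_2)) ↔ (x_2 ↔ ~x_1)) = ~1 = 0
((((x_3 ↔ x_1) ↔ (x_2 ∨ x_2)) ∨ (x_3 → x_3)) → ((x_2 ↔ x_2) → ((x_3 ↔ x_1) ∨ x_3))) → ~((x_2 ∨ (x_3 ↔ x_2)) ↔ (x_2 ↔ ~x_1)) = 3/4 → 0 = 1/4
((((x_3 ↔ x_2) → x_1) → ((x_1 ∨ (x_1 ∨ x_3)) → ((x_1 → x_1) → (x_1 → x_2)))) ∨ ((((x_3 → x_1) → (x_3 ↔ x_2)) → ((x_3 ↔ x_3) ↔ ~x_1)) ∨ ~((x_2 → x_3) ↔ x_2))) ↔ (((((x_3 ↔ x_1) ↔ (x_2 ∨ x_2)) ∨ (x_3 → x_3)) → ((x_2 ↔ x_2) → ((x_3 ↔ x_1) ∨ x_3))) → ~((x_2 ∨ (x_3 ↔ x_2)) ↔ (x_2 ↔ ~x_1))) = 1 ↔ 1/4 = 1/4
x_2 ↔ x_1 = 5/8 ↔ 3/8 = 3/4
(x_2 ↔ x_1) → x_3 = 3/4 → 5/8 = 7/8
~x_2 = ~5/8 = 3/8
~~x_2 = ~3/8 = 5/8
~~~x_2 = ~5/8 = 3/8
((x_2 ↔ x_1) → x_3) → ~~~x_2 = 7/8 → 3/8 = 1/2
x_2 ↔ x_1 = 5/8 ↔ 3/8 = 3/4
~(x_2 ↔ x_1) = ~3/4 = 1/4
~x_2 = ~5/8 = 3/8
x_3 ↔ x_1 = 5/8 ↔ 3/8 = 3/4
x_3 → (x_3 ↔ x_1) = 5/8 → 3/4 = 1
~x_2 → (x_3 → (x_3 ↔ x_1)) = 3/8 → 1 = 1
~(x_2 ↔ x_1) ↔ (~x_2 → (x_3 → (x_3 ↔ x_1))) = 1/4 ↔ 1 = 1/4
~x_1 = ~3/8 = 5/8
~x_1 ∨ x_3 = 5/8 ∨ 5/8 = 5/8
(~(x_2 ↔ x_1) ↔ (~x_2 → (x_3 → (x_3 ↔ x_1)))) ↔ (~x_1 ∨ x_3) = 1/4 ↔ 5/8 = 5/8
(((x_2 ↔ x_1) → x_3) → ~~~x_2) → ((~(x_2 ↔ x_1) ↔ (~x_2 → (x_3 → (x_3 ↔ x_1)))) ↔ (~x_1 ∨ x_3)) = 1/2 → 5/8 = 1
(((((x_3 ↔ x_2) → x_1) → ((x_1 ∨ (x_1 ∨ x_3)) → ((x_1 → x_1) → (x_1 → x_2)))) ∨ ((((x_3 → x_1) → (x_3 ↔ x_2)) → ((x_3 ↔ x_3) ↔ ~x_1)) ∨ ~((x_2 → x_3) ↔ x_2))) ↔ (((((x_3 ↔ x_1) ↔ (x_2 ∨ x_2)) ∨ (x_3 → x_3)) → ((x_2 ↔ x_2) → ((x_3 ↔ x_1) ∨ x_3))) → ~((x_2 ∨ (x_3 ↔ x_2)) ↔ (x_2 ↔ ~x_1)))) ↔ ((((x_2 ↔ x_1) → x_3) → ~~~x_2) → ((~(x_2 ↔ x_1) ↔ (~x_2 → (x_3 → (x_3 ↔ x_1)))) ↔ (~x_1 ∨ x_3))) = 1/4 ↔ 1 = 1/4

1/4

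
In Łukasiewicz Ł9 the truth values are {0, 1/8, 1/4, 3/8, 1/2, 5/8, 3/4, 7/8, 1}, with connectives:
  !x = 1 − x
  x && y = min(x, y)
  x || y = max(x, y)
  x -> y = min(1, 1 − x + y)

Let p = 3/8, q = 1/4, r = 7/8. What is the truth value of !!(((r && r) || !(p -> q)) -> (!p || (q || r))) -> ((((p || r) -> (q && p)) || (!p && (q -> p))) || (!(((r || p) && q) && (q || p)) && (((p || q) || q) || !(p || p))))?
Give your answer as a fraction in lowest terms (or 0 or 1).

r && r = 7/8 && 7/8 = 7/8
p -> q = 3/8 -> 1/4 = 7/8
!(p -> q) = !7/8 = 1/8
(r && r) || !(p -> q) = 7/8 || 1/8 = 7/8
!p = !3/8 = 5/8
q || r = 1/4 || 7/8 = 7/8
!p || (q || r) = 5/8 || 7/8 = 7/8
((r && r) || !(p -> q)) -> (!p || (q || r)) = 7/8 -> 7/8 = 1
!(((r && r) || !(p -> q)) -> (!p || (q || r))) = !1 = 0
!!(((r && r) || !(p -> q)) -> (!p || (q || r))) = !0 = 1
p || r = 3/8 || 7/8 = 7/8
q && p = 1/4 && 3/8 = 1/4
(p || r) -> (q && p) = 7/8 -> 1/4 = 3/8
!p = !3/8 = 5/8
q -> p = 1/4 -> 3/8 = 1
!p && (q -> p) = 5/8 && 1 = 5/8
((p || r) -> (q && p)) || (!p && (q -> p)) = 3/8 || 5/8 = 5/8
r || p = 7/8 || 3/8 = 7/8
(r || p) && q = 7/8 && 1/4 = 1/4
q || p = 1/4 || 3/8 = 3/8
((r || p) && q) && (q || p) = 1/4 && 3/8 = 1/4
!(((r || p) && q) && (q || p)) = !1/4 = 3/4
p || q = 3/8 || 1/4 = 3/8
(p || q) || q = 3/8 || 1/4 = 3/8
p || p = 3/8 || 3/8 = 3/8
!(p || p) = !3/8 = 5/8
((p || q) || q) || !(p || p) = 3/8 || 5/8 = 5/8
!(((r || p) && q) && (q || p)) && (((p || q) || q) || !(p || p)) = 3/4 && 5/8 = 5/8
(((p || r) -> (q && p)) || (!p && (q -> p))) || (!(((r || p) && q) && (q || p)) && (((p || q) || q) || !(p || p))) = 5/8 || 5/8 = 5/8
!!(((r && r) || !(p -> q)) -> (!p || (q || r))) -> ((((p || r) -> (q && p)) || (!p && (q -> p))) || (!(((r || p) && q) && (q || p)) && (((p || q) || q) || !(p || p)))) = 1 -> 5/8 = 5/8

5/8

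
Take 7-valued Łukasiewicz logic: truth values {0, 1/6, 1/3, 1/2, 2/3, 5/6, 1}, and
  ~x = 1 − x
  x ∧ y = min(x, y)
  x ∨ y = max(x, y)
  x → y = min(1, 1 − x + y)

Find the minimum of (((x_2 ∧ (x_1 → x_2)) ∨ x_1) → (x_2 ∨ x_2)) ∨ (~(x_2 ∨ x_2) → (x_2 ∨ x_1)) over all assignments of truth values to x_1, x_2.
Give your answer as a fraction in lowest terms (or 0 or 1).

1/2

Take x_1 = 1/2, x_2 = 0:
x_1 → x_2 = 1/2 → 0 = 1/2
x_2 ∧ (x_1 → x_2) = 0 ∧ 1/2 = 0
(x_2 ∧ (x_1 → x_2)) ∨ x_1 = 0 ∨ 1/2 = 1/2
x_2 ∨ x_2 = 0 ∨ 0 = 0
((x_2 ∧ (x_1 → x_2)) ∨ x_1) → (x_2 ∨ x_2) = 1/2 → 0 = 1/2
x_2 ∨ x_2 = 0 ∨ 0 = 0
~(x_2 ∨ x_2) = ~0 = 1
x_2 ∨ x_1 = 0 ∨ 1/2 = 1/2
~(x_2 ∨ x_2) → (x_2 ∨ x_1) = 1 → 1/2 = 1/2
(((x_2 ∧ (x_1 → x_2)) ∨ x_1) → (x_2 ∨ x_2)) ∨ (~(x_2 ∨ x_2) → (x_2 ∨ x_1)) = 1/2 ∨ 1/2 = 1/2
No assignment yields a value below 1/2, so this is the minimum.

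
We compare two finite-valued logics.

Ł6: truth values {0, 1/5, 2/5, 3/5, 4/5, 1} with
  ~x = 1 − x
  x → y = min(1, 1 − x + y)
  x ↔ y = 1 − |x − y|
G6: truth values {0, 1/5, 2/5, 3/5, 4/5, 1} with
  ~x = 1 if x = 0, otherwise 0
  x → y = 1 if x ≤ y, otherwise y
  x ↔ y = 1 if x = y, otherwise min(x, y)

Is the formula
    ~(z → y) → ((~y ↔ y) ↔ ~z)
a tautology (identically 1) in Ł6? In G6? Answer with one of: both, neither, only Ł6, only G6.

only G6

In Ł6: at y = 1/5, z = 1 the value is 4/5 — not a tautology.
In G6: every assignment gives 1 — tautology.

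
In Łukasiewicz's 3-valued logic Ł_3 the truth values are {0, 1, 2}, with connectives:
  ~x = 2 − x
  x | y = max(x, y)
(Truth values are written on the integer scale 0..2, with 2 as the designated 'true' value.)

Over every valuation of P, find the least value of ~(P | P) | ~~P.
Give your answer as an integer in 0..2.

Take P = 1:
P | P = 1 | 1 = 1
~(P | P) = ~1 = 1
~P = ~1 = 1
~~P = ~1 = 1
~(P | P) | ~~P = 1 | 1 = 1
No assignment yields a value below 1, so this is the minimum.

1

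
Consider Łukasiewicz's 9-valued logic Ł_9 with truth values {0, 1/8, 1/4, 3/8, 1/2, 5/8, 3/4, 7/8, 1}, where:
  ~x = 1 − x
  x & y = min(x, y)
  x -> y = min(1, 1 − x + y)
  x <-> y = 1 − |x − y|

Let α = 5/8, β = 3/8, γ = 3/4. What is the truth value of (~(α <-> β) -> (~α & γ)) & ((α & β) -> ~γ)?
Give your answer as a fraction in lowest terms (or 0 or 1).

7/8

α <-> β = 5/8 <-> 3/8 = 3/4
~(α <-> β) = ~3/4 = 1/4
~α = ~5/8 = 3/8
~α & γ = 3/8 & 3/4 = 3/8
~(α <-> β) -> (~α & γ) = 1/4 -> 3/8 = 1
α & β = 5/8 & 3/8 = 3/8
~γ = ~3/4 = 1/4
(α & β) -> ~γ = 3/8 -> 1/4 = 7/8
(~(α <-> β) -> (~α & γ)) & ((α & β) -> ~γ) = 1 & 7/8 = 7/8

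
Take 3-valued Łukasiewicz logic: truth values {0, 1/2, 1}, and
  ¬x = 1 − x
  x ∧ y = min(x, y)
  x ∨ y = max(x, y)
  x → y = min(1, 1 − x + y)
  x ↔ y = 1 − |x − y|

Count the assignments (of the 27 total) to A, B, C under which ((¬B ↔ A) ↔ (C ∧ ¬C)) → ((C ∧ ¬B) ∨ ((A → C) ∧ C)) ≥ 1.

17

value 1: 17 assignments (counts)
value 1/2: 8 assignments
value 0: 2 assignments
So 17 of the 27 assignments meet the threshold.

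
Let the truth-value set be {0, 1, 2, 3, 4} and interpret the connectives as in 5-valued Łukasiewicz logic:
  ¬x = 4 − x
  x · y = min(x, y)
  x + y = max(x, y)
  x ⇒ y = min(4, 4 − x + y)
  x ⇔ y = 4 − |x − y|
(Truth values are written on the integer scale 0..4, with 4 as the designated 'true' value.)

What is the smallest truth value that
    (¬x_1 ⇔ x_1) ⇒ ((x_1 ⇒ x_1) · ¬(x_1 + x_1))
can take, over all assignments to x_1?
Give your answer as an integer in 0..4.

2

Take x_1 = 2:
¬x_1 = ¬2 = 2
¬x_1 ⇔ x_1 = 2 ⇔ 2 = 4
x_1 ⇒ x_1 = 2 ⇒ 2 = 4
x_1 + x_1 = 2 + 2 = 2
¬(x_1 + x_1) = ¬2 = 2
(x_1 ⇒ x_1) · ¬(x_1 + x_1) = 4 · 2 = 2
(¬x_1 ⇔ x_1) ⇒ ((x_1 ⇒ x_1) · ¬(x_1 + x_1)) = 4 ⇒ 2 = 2
No assignment yields a value below 2, so this is the minimum.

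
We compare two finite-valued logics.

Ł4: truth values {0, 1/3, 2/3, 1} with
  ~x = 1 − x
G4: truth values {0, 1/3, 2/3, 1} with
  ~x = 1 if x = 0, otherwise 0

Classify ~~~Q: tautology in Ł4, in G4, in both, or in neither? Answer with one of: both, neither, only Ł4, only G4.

neither

In Ł4: at Q = 1/3 the value is 2/3 — not a tautology.
In G4: at Q = 1/3 the value is 0 — not a tautology.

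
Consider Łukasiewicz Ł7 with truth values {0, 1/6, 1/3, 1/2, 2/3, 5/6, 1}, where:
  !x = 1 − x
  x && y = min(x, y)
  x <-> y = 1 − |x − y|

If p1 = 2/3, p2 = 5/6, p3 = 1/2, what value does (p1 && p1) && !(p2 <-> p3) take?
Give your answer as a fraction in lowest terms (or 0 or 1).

1/3

p1 && p1 = 2/3 && 2/3 = 2/3
p2 <-> p3 = 5/6 <-> 1/2 = 2/3
!(p2 <-> p3) = !2/3 = 1/3
(p1 && p1) && !(p2 <-> p3) = 2/3 && 1/3 = 1/3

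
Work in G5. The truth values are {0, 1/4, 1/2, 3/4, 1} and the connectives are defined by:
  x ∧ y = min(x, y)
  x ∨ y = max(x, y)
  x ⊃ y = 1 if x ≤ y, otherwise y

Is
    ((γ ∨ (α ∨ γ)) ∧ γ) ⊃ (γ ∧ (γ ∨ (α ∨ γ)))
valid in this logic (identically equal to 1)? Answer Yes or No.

Yes

At α = 3/4, γ = 1/4, for instance:
α ∨ γ = 3/4 ∨ 1/4 = 3/4
γ ∨ (α ∨ γ) = 1/4 ∨ 3/4 = 3/4
(γ ∨ (α ∨ γ)) ∧ γ = 3/4 ∧ 1/4 = 1/4
γ ∧ (γ ∨ (α ∨ γ)) = 1/4 ∧ 3/4 = 1/4
((γ ∨ (α ∨ γ)) ∧ γ) ⊃ (γ ∧ (γ ∨ (α ∨ γ))) = 1/4 ⊃ 1/4 = 1
and checking the remaining 24 assignments likewise gives ≥ 1 in every case.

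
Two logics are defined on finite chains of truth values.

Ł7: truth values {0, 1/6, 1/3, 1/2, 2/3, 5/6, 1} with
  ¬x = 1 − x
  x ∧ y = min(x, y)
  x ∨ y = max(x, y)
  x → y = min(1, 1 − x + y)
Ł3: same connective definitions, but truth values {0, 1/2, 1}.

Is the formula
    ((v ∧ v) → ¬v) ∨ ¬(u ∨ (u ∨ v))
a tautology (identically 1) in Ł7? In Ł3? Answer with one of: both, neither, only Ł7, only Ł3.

neither

In Ł7: at u = 0, v = 2/3 the value is 2/3 — not a tautology.
In Ł3: at u = 0, v = 1 the value is 0 — not a tautology.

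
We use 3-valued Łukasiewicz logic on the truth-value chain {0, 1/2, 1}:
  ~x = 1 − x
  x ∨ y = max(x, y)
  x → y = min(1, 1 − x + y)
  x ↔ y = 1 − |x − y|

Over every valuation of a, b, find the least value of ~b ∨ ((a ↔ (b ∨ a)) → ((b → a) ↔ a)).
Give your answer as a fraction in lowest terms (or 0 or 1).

Take a = 1/2, b = 1/2:
~b = ~1/2 = 1/2
b ∨ a = 1/2 ∨ 1/2 = 1/2
a ↔ (b ∨ a) = 1/2 ↔ 1/2 = 1
b → a = 1/2 → 1/2 = 1
(b → a) ↔ a = 1 ↔ 1/2 = 1/2
(a ↔ (b ∨ a)) → ((b → a) ↔ a) = 1 → 1/2 = 1/2
~b ∨ ((a ↔ (b ∨ a)) → ((b → a) ↔ a)) = 1/2 ∨ 1/2 = 1/2
No assignment yields a value below 1/2, so this is the minimum.

1/2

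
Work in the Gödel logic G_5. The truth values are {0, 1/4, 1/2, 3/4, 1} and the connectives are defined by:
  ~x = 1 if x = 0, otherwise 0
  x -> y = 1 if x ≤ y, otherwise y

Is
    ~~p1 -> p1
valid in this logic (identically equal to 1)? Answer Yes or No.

No

Counterexample: take p1 = 1/4.
~p1 = ~1/4 = 0
~~p1 = ~0 = 1
~~p1 -> p1 = 1 -> 1/4 = 1/4
This gives 1/4 ≠ 1.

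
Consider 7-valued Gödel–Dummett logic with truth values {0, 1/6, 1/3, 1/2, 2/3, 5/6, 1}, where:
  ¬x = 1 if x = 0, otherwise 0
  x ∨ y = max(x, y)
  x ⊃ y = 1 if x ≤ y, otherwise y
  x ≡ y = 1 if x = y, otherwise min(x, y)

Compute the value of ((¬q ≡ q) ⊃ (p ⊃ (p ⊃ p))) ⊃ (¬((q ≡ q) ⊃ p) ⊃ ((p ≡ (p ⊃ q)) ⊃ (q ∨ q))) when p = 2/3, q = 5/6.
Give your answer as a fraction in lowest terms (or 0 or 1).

¬q = ¬5/6 = 0
¬q ≡ q = 0 ≡ 5/6 = 0
p ⊃ p = 2/3 ⊃ 2/3 = 1
p ⊃ (p ⊃ p) = 2/3 ⊃ 1 = 1
(¬q ≡ q) ⊃ (p ⊃ (p ⊃ p)) = 0 ⊃ 1 = 1
q ≡ q = 5/6 ≡ 5/6 = 1
(q ≡ q) ⊃ p = 1 ⊃ 2/3 = 2/3
¬((q ≡ q) ⊃ p) = ¬2/3 = 0
p ⊃ q = 2/3 ⊃ 5/6 = 1
p ≡ (p ⊃ q) = 2/3 ≡ 1 = 2/3
q ∨ q = 5/6 ∨ 5/6 = 5/6
(p ≡ (p ⊃ q)) ⊃ (q ∨ q) = 2/3 ⊃ 5/6 = 1
¬((q ≡ q) ⊃ p) ⊃ ((p ≡ (p ⊃ q)) ⊃ (q ∨ q)) = 0 ⊃ 1 = 1
((¬q ≡ q) ⊃ (p ⊃ (p ⊃ p))) ⊃ (¬((q ≡ q) ⊃ p) ⊃ ((p ≡ (p ⊃ q)) ⊃ (q ∨ q))) = 1 ⊃ 1 = 1

1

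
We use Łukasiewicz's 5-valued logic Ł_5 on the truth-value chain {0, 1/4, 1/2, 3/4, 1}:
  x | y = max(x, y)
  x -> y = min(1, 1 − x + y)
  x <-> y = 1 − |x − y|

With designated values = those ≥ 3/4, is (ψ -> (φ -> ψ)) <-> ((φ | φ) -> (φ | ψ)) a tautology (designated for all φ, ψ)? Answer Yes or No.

At φ = 1, ψ = 1/4, for instance:
φ -> ψ = 1 -> 1/4 = 1/4
ψ -> (φ -> ψ) = 1/4 -> 1/4 = 1
φ | φ = 1 | 1 = 1
φ | ψ = 1 | 1/4 = 1
(φ | φ) -> (φ | ψ) = 1 -> 1 = 1
(ψ -> (φ -> ψ)) <-> ((φ | φ) -> (φ | ψ)) = 1 <-> 1 = 1
and checking the remaining 24 assignments likewise gives ≥ 3/4 in every case.

Yes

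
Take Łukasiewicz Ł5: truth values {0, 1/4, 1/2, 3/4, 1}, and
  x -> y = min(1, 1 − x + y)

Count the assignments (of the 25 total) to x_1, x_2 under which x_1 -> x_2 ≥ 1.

value 1: 15 assignments (counts)
value 3/4: 4 assignments
value 1/2: 3 assignments
value 1/4: 2 assignments
value 0: 1 assignment
So 15 of the 25 assignments meet the threshold.

15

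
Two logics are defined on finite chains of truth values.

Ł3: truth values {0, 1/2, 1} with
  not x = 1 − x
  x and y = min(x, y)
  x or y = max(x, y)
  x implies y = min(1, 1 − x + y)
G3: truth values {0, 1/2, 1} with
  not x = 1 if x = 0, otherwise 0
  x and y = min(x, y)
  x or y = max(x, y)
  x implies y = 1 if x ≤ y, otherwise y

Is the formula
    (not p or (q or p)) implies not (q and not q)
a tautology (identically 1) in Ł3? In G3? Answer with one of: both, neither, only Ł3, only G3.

only G3

In Ł3: at p = 0, q = 1/2 the value is 1/2 — not a tautology.
In G3: every assignment gives 1 — tautology.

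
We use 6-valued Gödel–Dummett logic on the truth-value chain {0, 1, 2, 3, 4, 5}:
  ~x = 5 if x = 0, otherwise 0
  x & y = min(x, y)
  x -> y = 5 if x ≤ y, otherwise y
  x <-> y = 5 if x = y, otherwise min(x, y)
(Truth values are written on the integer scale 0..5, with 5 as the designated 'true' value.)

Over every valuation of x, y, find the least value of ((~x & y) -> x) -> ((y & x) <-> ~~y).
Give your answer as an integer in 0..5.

1

Take x = 1, y = 1:
~x = ~1 = 0
~x & y = 0 & 1 = 0
(~x & y) -> x = 0 -> 1 = 5
y & x = 1 & 1 = 1
~y = ~1 = 0
~~y = ~0 = 5
(y & x) <-> ~~y = 1 <-> 5 = 1
((~x & y) -> x) -> ((y & x) <-> ~~y) = 5 -> 1 = 1
No assignment yields a value below 1, so this is the minimum.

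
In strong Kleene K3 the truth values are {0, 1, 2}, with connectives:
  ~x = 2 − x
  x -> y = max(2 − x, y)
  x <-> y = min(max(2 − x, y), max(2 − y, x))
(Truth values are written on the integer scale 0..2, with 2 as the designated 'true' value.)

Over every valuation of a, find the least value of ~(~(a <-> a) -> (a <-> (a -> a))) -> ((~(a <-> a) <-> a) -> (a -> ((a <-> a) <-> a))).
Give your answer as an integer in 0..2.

Take a = 1:
a <-> a = 1 <-> 1 = 1
~(a <-> a) = ~1 = 1
a -> a = 1 -> 1 = 1
a <-> (a -> a) = 1 <-> 1 = 1
~(a <-> a) -> (a <-> (a -> a)) = 1 -> 1 = 1
~(~(a <-> a) -> (a <-> (a -> a))) = ~1 = 1
a <-> a = 1 <-> 1 = 1
~(a <-> a) = ~1 = 1
~(a <-> a) <-> a = 1 <-> 1 = 1
a <-> a = 1 <-> 1 = 1
(a <-> a) <-> a = 1 <-> 1 = 1
a -> ((a <-> a) <-> a) = 1 -> 1 = 1
(~(a <-> a) <-> a) -> (a -> ((a <-> a) <-> a)) = 1 -> 1 = 1
~(~(a <-> a) -> (a <-> (a -> a))) -> ((~(a <-> a) <-> a) -> (a -> ((a <-> a) <-> a))) = 1 -> 1 = 1
No assignment yields a value below 1, so this is the minimum.

1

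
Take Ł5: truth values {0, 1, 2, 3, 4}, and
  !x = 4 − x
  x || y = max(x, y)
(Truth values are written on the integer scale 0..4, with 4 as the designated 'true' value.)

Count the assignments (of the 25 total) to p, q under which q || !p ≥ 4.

9

value 4: 9 assignments (counts)
value 3: 7 assignments
value 2: 5 assignments
value 1: 3 assignments
value 0: 1 assignment
So 9 of the 25 assignments meet the threshold.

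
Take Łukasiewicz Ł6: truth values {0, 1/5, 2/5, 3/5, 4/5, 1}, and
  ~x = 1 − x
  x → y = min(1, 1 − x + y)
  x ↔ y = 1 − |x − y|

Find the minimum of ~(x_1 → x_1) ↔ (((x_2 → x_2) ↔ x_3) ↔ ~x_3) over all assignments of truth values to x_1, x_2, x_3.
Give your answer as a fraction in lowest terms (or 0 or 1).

1/5

Take x_1 = 0, x_2 = 0, x_3 = 2/5:
x_1 → x_1 = 0 → 0 = 1
~(x_1 → x_1) = ~1 = 0
x_2 → x_2 = 0 → 0 = 1
(x_2 → x_2) ↔ x_3 = 1 ↔ 2/5 = 2/5
~x_3 = ~2/5 = 3/5
((x_2 → x_2) ↔ x_3) ↔ ~x_3 = 2/5 ↔ 3/5 = 4/5
~(x_1 → x_1) ↔ (((x_2 → x_2) ↔ x_3) ↔ ~x_3) = 0 ↔ 4/5 = 1/5
No assignment yields a value below 1/5, so this is the minimum.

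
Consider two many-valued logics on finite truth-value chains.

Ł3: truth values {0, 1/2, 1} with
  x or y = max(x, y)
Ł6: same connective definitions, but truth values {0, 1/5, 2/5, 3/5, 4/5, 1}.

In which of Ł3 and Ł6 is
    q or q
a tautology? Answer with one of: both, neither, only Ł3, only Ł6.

In Ł3: at q = 0 the value is 0 — not a tautology.
In Ł6: at q = 0 the value is 0 — not a tautology.

neither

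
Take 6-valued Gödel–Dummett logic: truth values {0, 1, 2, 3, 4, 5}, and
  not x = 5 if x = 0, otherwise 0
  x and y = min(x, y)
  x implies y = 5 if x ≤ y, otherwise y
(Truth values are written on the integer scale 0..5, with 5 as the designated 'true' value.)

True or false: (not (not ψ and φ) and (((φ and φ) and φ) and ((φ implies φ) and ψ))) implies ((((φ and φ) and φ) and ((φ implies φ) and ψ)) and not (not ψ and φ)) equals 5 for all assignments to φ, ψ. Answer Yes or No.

At φ = 1, ψ = 0, for instance:
not ψ = not 0 = 5
not ψ and φ = 5 and 1 = 1
not (not ψ and φ) = not 1 = 0
φ and φ = 1 and 1 = 1
(φ and φ) and φ = 1 and 1 = 1
φ implies φ = 1 implies 1 = 5
(φ implies φ) and ψ = 5 and 0 = 0
((φ and φ) and φ) and ((φ implies φ) and ψ) = 1 and 0 = 0
not (not ψ and φ) and (((φ and φ) and φ) and ((φ implies φ) and ψ)) = 0 and 0 = 0
(((φ and φ) and φ) and ((φ implies φ) and ψ)) and not (not ψ and φ) = 0 and 0 = 0
(not (not ψ and φ) and (((φ and φ) and φ) and ((φ implies φ) and ψ))) implies ((((φ and φ) and φ) and ((φ implies φ) and ψ)) and not (not ψ and φ)) = 0 implies 0 = 5
and checking the remaining 35 assignments likewise gives ≥ 5 in every case.

Yes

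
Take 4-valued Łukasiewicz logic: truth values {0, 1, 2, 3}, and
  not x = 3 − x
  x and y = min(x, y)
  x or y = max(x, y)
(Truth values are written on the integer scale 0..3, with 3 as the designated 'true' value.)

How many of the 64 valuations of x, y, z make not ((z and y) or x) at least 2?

value 3: 7 assignments (counts)
value 2: 17 assignments (counts)
value 1: 21 assignments
value 0: 19 assignments
So 24 of the 64 assignments meet the threshold.

24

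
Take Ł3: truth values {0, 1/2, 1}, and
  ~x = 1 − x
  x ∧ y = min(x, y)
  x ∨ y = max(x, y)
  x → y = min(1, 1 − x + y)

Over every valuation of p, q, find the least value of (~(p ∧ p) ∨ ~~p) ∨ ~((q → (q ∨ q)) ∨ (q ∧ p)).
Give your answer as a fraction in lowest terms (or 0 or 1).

Take p = 1/2, q = 0:
p ∧ p = 1/2 ∧ 1/2 = 1/2
~(p ∧ p) = ~1/2 = 1/2
~p = ~1/2 = 1/2
~~p = ~1/2 = 1/2
~(p ∧ p) ∨ ~~p = 1/2 ∨ 1/2 = 1/2
q ∨ q = 0 ∨ 0 = 0
q → (q ∨ q) = 0 → 0 = 1
q ∧ p = 0 ∧ 1/2 = 0
(q → (q ∨ q)) ∨ (q ∧ p) = 1 ∨ 0 = 1
~((q → (q ∨ q)) ∨ (q ∧ p)) = ~1 = 0
(~(p ∧ p) ∨ ~~p) ∨ ~((q → (q ∨ q)) ∨ (q ∧ p)) = 1/2 ∨ 0 = 1/2
No assignment yields a value below 1/2, so this is the minimum.

1/2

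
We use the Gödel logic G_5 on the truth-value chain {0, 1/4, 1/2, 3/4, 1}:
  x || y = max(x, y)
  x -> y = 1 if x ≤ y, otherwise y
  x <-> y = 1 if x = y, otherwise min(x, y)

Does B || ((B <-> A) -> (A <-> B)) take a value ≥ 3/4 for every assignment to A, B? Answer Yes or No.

At A = 1/2, B = 3/4, for instance:
B <-> A = 3/4 <-> 1/2 = 1/2
A <-> B = 1/2 <-> 3/4 = 1/2
(B <-> A) -> (A <-> B) = 1/2 -> 1/2 = 1
B || ((B <-> A) -> (A <-> B)) = 3/4 || 1 = 1
and checking the remaining 24 assignments likewise gives ≥ 3/4 in every case.

Yes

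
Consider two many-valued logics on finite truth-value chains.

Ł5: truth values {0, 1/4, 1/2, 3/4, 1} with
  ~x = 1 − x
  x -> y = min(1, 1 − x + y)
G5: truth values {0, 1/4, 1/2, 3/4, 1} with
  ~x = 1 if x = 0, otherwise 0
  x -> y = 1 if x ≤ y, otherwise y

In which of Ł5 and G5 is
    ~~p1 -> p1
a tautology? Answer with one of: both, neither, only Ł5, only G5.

only Ł5

In Ł5: every assignment gives 1 — tautology.
In G5: at p1 = 1/4 the value is 1/4 — not a tautology.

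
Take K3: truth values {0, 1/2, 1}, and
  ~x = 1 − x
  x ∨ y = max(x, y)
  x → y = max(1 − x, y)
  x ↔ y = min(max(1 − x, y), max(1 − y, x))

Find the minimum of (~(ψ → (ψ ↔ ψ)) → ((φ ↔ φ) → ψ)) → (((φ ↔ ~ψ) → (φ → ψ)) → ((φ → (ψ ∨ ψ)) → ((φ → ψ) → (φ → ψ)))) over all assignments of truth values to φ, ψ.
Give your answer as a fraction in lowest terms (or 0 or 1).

Take φ = 1/2, ψ = 0:
ψ ↔ ψ = 0 ↔ 0 = 1
ψ → (ψ ↔ ψ) = 0 → 1 = 1
~(ψ → (ψ ↔ ψ)) = ~1 = 0
φ ↔ φ = 1/2 ↔ 1/2 = 1/2
(φ ↔ φ) → ψ = 1/2 → 0 = 1/2
~(ψ → (ψ ↔ ψ)) → ((φ ↔ φ) → ψ) = 0 → 1/2 = 1
~ψ = ~0 = 1
φ ↔ ~ψ = 1/2 ↔ 1 = 1/2
φ → ψ = 1/2 → 0 = 1/2
(φ ↔ ~ψ) → (φ → ψ) = 1/2 → 1/2 = 1/2
ψ ∨ ψ = 0 ∨ 0 = 0
φ → (ψ ∨ ψ) = 1/2 → 0 = 1/2
φ → ψ = 1/2 → 0 = 1/2
φ → ψ = 1/2 → 0 = 1/2
(φ → ψ) → (φ → ψ) = 1/2 → 1/2 = 1/2
(φ → (ψ ∨ ψ)) → ((φ → ψ) → (φ → ψ)) = 1/2 → 1/2 = 1/2
((φ ↔ ~ψ) → (φ → ψ)) → ((φ → (ψ ∨ ψ)) → ((φ → ψ) → (φ → ψ))) = 1/2 → 1/2 = 1/2
(~(ψ → (ψ ↔ ψ)) → ((φ ↔ φ) → ψ)) → (((φ ↔ ~ψ) → (φ → ψ)) → ((φ → (ψ ∨ ψ)) → ((φ → ψ) → (φ → ψ)))) = 1 → 1/2 = 1/2
No assignment yields a value below 1/2, so this is the minimum.

1/2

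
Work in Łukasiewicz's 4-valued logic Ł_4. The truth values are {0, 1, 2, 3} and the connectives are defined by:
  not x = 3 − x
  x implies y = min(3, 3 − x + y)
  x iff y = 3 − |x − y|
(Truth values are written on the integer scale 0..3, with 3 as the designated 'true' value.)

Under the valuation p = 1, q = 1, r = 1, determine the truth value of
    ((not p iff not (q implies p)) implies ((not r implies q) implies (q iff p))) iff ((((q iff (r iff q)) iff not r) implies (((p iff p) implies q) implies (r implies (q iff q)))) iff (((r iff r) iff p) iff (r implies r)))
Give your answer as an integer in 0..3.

1

not p = not 1 = 2
q implies p = 1 implies 1 = 3
not (q implies p) = not 3 = 0
not p iff not (q implies p) = 2 iff 0 = 1
not r = not 1 = 2
not r implies q = 2 implies 1 = 2
q iff p = 1 iff 1 = 3
(not r implies q) implies (q iff p) = 2 implies 3 = 3
(not p iff not (q implies p)) implies ((not r implies q) implies (q iff p)) = 1 implies 3 = 3
r iff q = 1 iff 1 = 3
q iff (r iff q) = 1 iff 3 = 1
not r = not 1 = 2
(q iff (r iff q)) iff not r = 1 iff 2 = 2
p iff p = 1 iff 1 = 3
(p iff p) implies q = 3 implies 1 = 1
q iff q = 1 iff 1 = 3
r implies (q iff q) = 1 implies 3 = 3
((p iff p) implies q) implies (r implies (q iff q)) = 1 implies 3 = 3
((q iff (r iff q)) iff not r) implies (((p iff p) implies q) implies (r implies (q iff q))) = 2 implies 3 = 3
r iff r = 1 iff 1 = 3
(r iff r) iff p = 3 iff 1 = 1
r implies r = 1 implies 1 = 3
((r iff r) iff p) iff (r implies r) = 1 iff 3 = 1
(((q iff (r iff q)) iff not r) implies (((p iff p) implies q) implies (r implies (q iff q)))) iff (((r iff r) iff p) iff (r implies r)) = 3 iff 1 = 1
((not p iff not (q implies p)) implies ((not r implies q) implies (q iff p))) iff ((((q iff (r iff q)) iff not r) implies (((p iff p) implies q) implies (r implies (q iff q)))) iff (((r iff r) iff p) iff (r implies r))) = 3 iff 1 = 1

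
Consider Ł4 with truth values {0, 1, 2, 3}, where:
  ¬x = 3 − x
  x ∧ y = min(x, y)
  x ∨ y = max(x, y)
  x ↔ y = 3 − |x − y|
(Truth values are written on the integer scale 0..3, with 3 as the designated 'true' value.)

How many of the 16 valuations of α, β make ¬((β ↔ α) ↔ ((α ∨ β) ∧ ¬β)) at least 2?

α = 0, β = 0 ↦ 3  ≥
α = 0, β = 1 ↦ 1  <
α = 0, β = 2 ↦ 0  <
α = 0, β = 3 ↦ 0  <
α = 1, β = 0 ↦ 1  <
α = 1, β = 1 ↦ 2  ≥
α = 1, β = 2 ↦ 1  <
α = 1, β = 3 ↦ 1  <
α = 2, β = 0 ↦ 1  <
α = 2, β = 1 ↦ 0  <
α = 2, β = 2 ↦ 2  ≥
α = 2, β = 3 ↦ 2  ≥
α = 3, β = 0 ↦ 3  ≥
α = 3, β = 1 ↦ 1  <
α = 3, β = 2 ↦ 1  <
α = 3, β = 3 ↦ 3  ≥
So 6 of the 16 assignments meet the threshold.

6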